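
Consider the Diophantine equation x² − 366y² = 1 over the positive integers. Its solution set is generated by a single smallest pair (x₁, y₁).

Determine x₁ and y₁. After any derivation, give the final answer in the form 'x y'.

[19; 7,1,1,1,2,12,2,1,1,1,7,38] for √366; ℓ=12 ⇒ convergent index 11
a_0=19:  p_0=19·1+0=19,  q_0=19·0+1=1
a_1=7:  p_1=7·19+1=134,  q_1=7·1+0=7
a_2=1:  p_2=1·134+19=153,  q_2=1·7+1=8
…
a_5=2:  p_5=2·440+287=1167,  q_5=2·23+15=61
…
a_7=2:  p_7=2·14444+1167=30055,  q_7=2·755+61=1571
a_8=1:  p_8=1·30055+14444=44499,  q_8=1·1571+755=2326
a_9=1:  p_9=1·44499+30055=74554,  q_9=1·2326+1571=3897
a_10=1:  p_10=1·74554+44499=119053,  q_10=1·3897+2326=6223
a_11=7:  p_11=7·119053+74554=907925,  q_11=7·6223+3897=47458
(x₁, y₁) = (907925, 47458);  907925² − 366·47458² = 1 ✓

907925 47458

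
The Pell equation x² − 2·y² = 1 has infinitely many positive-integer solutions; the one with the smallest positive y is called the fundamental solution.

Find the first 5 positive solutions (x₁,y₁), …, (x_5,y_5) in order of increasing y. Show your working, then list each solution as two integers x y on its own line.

[1; 2] for √2; ℓ=1 ⇒ convergent index 1
k=0  a_k=1  p_k/q_k = 1/1
k=1  a_k=2  p_k/q_k = 3/2
(x₁, y₁) = (3, 2);  3² − 2·2² = 1 ✓
(3+2√2)^2 = 17 + 12√2
(3+2√2)^3 = 99 + 70√2
(3+2√2)^4 = 577 + 408√2
(3+2√2)^5 = 3363 + 2378√2

3 2
17 12
99 70
577 408
3363 2378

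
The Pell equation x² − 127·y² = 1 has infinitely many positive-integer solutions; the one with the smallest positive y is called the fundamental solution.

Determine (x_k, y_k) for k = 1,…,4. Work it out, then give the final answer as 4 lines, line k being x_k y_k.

√127 → a₀=11, period (3,1,2,2,7,11,7,2,2,1,3,22); ℓ=12 even so k=11
a_0=11:  p_0=11·1+0=11,  q_0=11·0+1=1
a_1=3:  p_1=3·11+1=34,  q_1=3·1+0=3
a_2=1:  p_2=1·34+11=45,  q_2=1·3+1=4
…
a_4=2:  p_4=2·124+45=293,  q_4=2·11+4=26
…
a_6=11:  p_6=11·2175+293=24218,  q_6=11·193+26=2149
…
a_8=2:  p_8=2·171701+24218=367620,  q_8=2·15236+2149=32621
a_9=2:  p_9=2·367620+171701=906941,  q_9=2·32621+15236=80478
a_10=1:  p_10=1·906941+367620=1274561,  q_10=1·80478+32621=113099
a_11=3:  p_11=3·1274561+906941=4730624,  q_11=3·113099+80478=419775
fundamental: x₁=4730624, y₁=419775  (since 22378803429376 − 127·176211050625 = 1)
k=2:  x_2 = 4730624·4730624+127·419775·419775 = 44757606858751,  y_2 = 4730624·419775+419775·4730624 = 3971595379200
k=3:  x_3 = 4730624·44757606858751+127·419775·3971595379200 = 423462818377139450624,  y_3 = 4730624·3971595379200+419775·44757606858751 = 37576248838264821825
k=4:  x_4 = 4730624·423462818377139450624+127·419775·37576248838264821825 = 4006486743445029115330560001,  y_4 = 4730624·37576248838264821825+419775·423462818377139450624 = 355518209168531397366758400

4730624 419775
44757606858751 3971595379200
423462818377139450624 37576248838264821825
4006486743445029115330560001 355518209168531397366758400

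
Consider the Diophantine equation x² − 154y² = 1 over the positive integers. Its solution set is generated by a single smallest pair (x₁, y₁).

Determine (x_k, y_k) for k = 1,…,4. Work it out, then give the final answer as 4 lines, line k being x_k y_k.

d=154: √d = [12; 2,2,3,1,2,1,3,2,2,24] (ℓ=10, even), read p_9/q_9
step 0: (12, 1)  from 12·(1,0) + (0,1)
…
step 7: (3847, 310)  from 3·(1030,83) + (757,61)
step 8: (8724, 703)  from 2·(3847,310) + (1030,83)
step 9: (21295, 1716)  from 2·(8724,703) + (3847,310)
→ (21295, 1716).  Check: 21295²=453477025, 154·1716²=453477024, difference 1.
n=2: (21295,1716)∘(21295,1716) = (21295·21295+154·1716·1716, 21295·1716+1716·21295) = (906954049,73084440)
n=3: (906954049,73084440)∘(21295,1716) = (21295·906954049+154·1716·73084440, 21295·73084440+1716·906954049) = (38627172925615,3112666297884)
n=4: (38627172925615,3112666297884)∘(21295,1716) = (21295·38627172925615+154·1716·3112666297884, 21295·3112666297884+1716·38627172925615) = (1645131293994988801,132568457553795120)

21295 1716
906954049 73084440
38627172925615 3112666297884
1645131293994988801 132568457553795120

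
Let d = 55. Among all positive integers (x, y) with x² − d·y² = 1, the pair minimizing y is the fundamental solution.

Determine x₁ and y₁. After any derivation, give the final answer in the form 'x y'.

√55 = [7; 2,2,2,14, …], period ℓ=4 (even) → k=3
k=0  a_k=7  p_k/q_k = 7/1
k=1  a_k=2  p_k/q_k = 15/2
k=2  a_k=2  p_k/q_k = 37/5
k=3  a_k=2  p_k/q_k = 89/12
fundamental: x₁=89, y₁=12  (since 7921 − 55·144 = 1)

89 12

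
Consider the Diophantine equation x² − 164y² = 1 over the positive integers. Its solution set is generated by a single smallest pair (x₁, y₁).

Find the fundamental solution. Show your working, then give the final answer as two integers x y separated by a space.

2049 160

[12; 1,4,6,4,1,24] for √164; ℓ=6 ⇒ convergent index 5
step 0: (12, 1)  from 12·(1,0) + (0,1)
…
step 2: (64, 5)  from 4·(13,1) + (12,1)
…
step 4: (1652, 129)  from 4·(397,31) + (64,5)
step 5: (2049, 160)  from 1·(1652,129) + (397,31)
→ (2049, 160).  Check: 2049²=4198401, 164·160²=4198400, difference 1.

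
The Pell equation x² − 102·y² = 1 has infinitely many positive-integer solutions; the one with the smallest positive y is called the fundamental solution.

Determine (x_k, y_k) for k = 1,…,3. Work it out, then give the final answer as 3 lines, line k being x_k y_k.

[10; 10,20] for √102; ℓ=2 ⇒ convergent index 1
k=0  a_k=10  p_k/q_k = 10/1
k=1  a_k=10  p_k/q_k = 101/10
(x₁, y₁) = (101, 10);  101² − 102·10² = 1 ✓
(x_2, y_2) = (101·101 + 102·10·10, 101·10 + 10·101) = (20401, 2020)
(x_3, y_3) = (101·20401 + 102·10·2020, 101·2020 + 10·20401) = (4120901, 408030)

101 10
20401 2020
4120901 408030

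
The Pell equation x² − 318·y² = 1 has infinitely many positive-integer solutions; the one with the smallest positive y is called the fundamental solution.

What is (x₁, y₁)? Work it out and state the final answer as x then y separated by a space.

107 6

[17; 1,4,1,34] for √318; ℓ=4 ⇒ convergent index 3
step 0: (17, 1)  from 17·(1,0) + (0,1)
…
step 2: (89, 5)  from 4·(18,1) + (17,1)
step 3: (107, 6)  from 1·(89,5) + (18,1)
fundamental: x₁=107, y₁=6  (since 11449 − 318·36 = 1)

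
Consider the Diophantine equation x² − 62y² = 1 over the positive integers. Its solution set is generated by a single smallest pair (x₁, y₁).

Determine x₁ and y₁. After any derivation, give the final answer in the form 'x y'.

√62 → a₀=7, period (1,6,1,14); ℓ=4 even so k=3
step 0: (7, 1)  from 7·(1,0) + (0,1)
…
step 2: (55, 7)  from 6·(8,1) + (7,1)
step 3: (63, 8)  from 1·(55,7) + (8,1)
→ (63, 8).  Check: 63²=3969, 62·8²=3968, difference 1.

63 8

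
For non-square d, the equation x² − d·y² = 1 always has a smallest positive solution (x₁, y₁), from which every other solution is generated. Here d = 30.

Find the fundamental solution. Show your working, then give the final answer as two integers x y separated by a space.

11 2

[5; 2,10] for √30; ℓ=2 ⇒ convergent index 1
i=0: a=5 ⇒ p=5, q=1
i=1: a=2 ⇒ p=11, q=2
→ (11, 2).  Check: 11²=121, 30·2²=120, difference 1.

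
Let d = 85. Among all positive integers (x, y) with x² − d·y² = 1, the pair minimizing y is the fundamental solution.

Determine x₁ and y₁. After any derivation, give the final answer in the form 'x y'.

285769 30996

√85 = [9; 4,1,1,4,18, …], period ℓ=5 (odd) → k=9
i=0: a=9 ⇒ p=9, q=1
…
i=2: a=1 ⇒ p=46, q=5
i=3: a=1 ⇒ p=83, q=9
i=4: a=4 ⇒ p=378, q=41
…
i=7: a=1 ⇒ p=34813, q=3776
i=8: a=1 ⇒ p=62739, q=6805
i=9: a=4 ⇒ p=285769, q=30996
→ (285769, 30996).  Check: 285769²=81663921361, 85·30996²=81663921360, difference 1.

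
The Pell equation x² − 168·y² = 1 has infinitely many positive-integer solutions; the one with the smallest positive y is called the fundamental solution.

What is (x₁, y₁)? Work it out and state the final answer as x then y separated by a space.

√168 → a₀=12, period (1,24); ℓ=2 even so k=1
k=0  a_k=12  p_k/q_k = 12/1
k=1  a_k=1  p_k/q_k = 13/1
→ (13, 1).  Check: 13²=169, 168·1²=168, difference 1.

13 1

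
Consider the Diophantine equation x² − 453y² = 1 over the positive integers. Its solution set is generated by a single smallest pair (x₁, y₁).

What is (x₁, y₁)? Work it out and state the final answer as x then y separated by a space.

1653751 77700

d=453: √d = [21; 3,1,1,10,14,10,1,1,3,42] (ℓ=10, even), read p_9/q_9
step 0: (21, 1)  from 21·(1,0) + (0,1)
step 1: (64, 3)  from 3·(21,1) + (1,0)
step 2: (85, 4)  from 1·(64,3) + (21,1)
step 3: (149, 7)  from 1·(85,4) + (64,3)
…
step 5: (22199, 1043)  from 14·(1575,74) + (149,7)
step 6: (223565, 10504)  from 10·(22199,1043) + (1575,74)
step 7: (245764, 11547)  from 1·(223565,10504) + (22199,1043)
step 8: (469329, 22051)  from 1·(245764,11547) + (223565,10504)
step 9: (1653751, 77700)  from 3·(469329,22051) + (245764,11547)
fundamental: x₁=1653751, y₁=77700  (since 2734892370001 − 453·6037290000 = 1)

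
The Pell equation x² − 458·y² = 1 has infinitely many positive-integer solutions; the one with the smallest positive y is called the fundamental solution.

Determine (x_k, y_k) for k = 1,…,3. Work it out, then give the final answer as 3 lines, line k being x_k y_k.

[21; 2,2,42] for √458; ℓ=3 ⇒ convergent index 5
step 0: (21, 1)  from 21·(1,0) + (0,1)
…
step 2: (107, 5)  from 2·(43,2) + (21,1)
step 3: (4537, 212)  from 42·(107,5) + (43,2)
step 4: (9181, 429)  from 2·(4537,212) + (107,5)
step 5: (22899, 1070)  from 2·(9181,429) + (4537,212)
fundamental: x₁=22899, y₁=1070  (since 524364201 − 458·1144900 = 1)
k=2:  x_2 = 22899·22899+458·1070·1070 = 1048728401,  y_2 = 22899·1070+1070·22899 = 49003860
k=3:  x_3 = 22899·1048728401+458·1070·49003860 = 48029663286099,  y_3 = 22899·49003860+1070·1048728401 = 2244278779210

22899 1070
1048728401 49003860
48029663286099 2244278779210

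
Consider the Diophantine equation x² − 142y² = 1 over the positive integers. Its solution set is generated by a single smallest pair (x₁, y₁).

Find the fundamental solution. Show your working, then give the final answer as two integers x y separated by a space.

[11; 1,10,1,22] for √142; ℓ=4 ⇒ convergent index 3
k=0  a_k=11  p_k/q_k = 11/1
k=1  a_k=1  p_k/q_k = 12/1
k=2  a_k=10  p_k/q_k = 131/11
k=3  a_k=1  p_k/q_k = 143/12
(x₁, y₁) = (143, 12);  143² − 142·12² = 1 ✓

143 12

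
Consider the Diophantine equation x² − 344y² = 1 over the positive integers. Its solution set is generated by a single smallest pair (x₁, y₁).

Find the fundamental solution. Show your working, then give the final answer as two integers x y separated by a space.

10405 561

√344 → a₀=18, period (1,1,4,1,3,1,4,1,1,36); ℓ=10 even so k=9
k=0  a_k=18  p_k/q_k = 18/1
…
k=5  a_k=3  p_k/q_k = 779/42
k=6  a_k=1  p_k/q_k = 983/53
k=7  a_k=4  p_k/q_k = 4711/254
k=8  a_k=1  p_k/q_k = 5694/307
k=9  a_k=1  p_k/q_k = 10405/561
(x₁, y₁) = (10405, 561);  10405² − 344·561² = 1 ✓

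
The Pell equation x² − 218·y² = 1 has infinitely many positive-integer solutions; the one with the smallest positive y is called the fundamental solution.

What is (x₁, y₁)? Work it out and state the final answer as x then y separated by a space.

126003 8534

√218 = [14; 1,3,3,1,28, …], period ℓ=5 (odd) → k=9
k=0  a_k=14  p_k/q_k = 14/1
…
k=3  a_k=3  p_k/q_k = 192/13
…
k=6  a_k=1  p_k/q_k = 7471/506
…
k=8  a_k=3  p_k/q_k = 96370/6527
k=9  a_k=1  p_k/q_k = 126003/8534
fundamental: x₁=126003, y₁=8534  (since 15876756009 − 218·72829156 = 1)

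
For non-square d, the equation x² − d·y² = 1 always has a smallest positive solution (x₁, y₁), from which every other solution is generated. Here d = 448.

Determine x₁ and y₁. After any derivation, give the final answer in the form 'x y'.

127 6

√448 = [21; 6,42, …], period ℓ=2 (even) → k=1
a_0=21:  p_0=21·1+0=21,  q_0=21·0+1=1
a_1=6:  p_1=6·21+1=127,  q_1=6·1+0=6
fundamental: x₁=127, y₁=6  (since 16129 − 448·36 = 1)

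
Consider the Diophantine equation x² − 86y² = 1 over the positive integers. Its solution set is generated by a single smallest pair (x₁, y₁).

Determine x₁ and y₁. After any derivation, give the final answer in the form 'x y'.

10405 1122

d=86: √d = [9; 3,1,1,1,8,1,1,1,3,18] (ℓ=10, even), read p_9/q_9
a_0=9:  p_0=9·1+0=9,  q_0=9·0+1=1
a_1=3:  p_1=3·9+1=28,  q_1=3·1+0=3
a_2=1:  p_2=1·28+9=37,  q_2=1·3+1=4
a_3=1:  p_3=1·37+28=65,  q_3=1·4+3=7
a_4=1:  p_4=1·65+37=102,  q_4=1·7+4=11
a_5=8:  p_5=8·102+65=881,  q_5=8·11+7=95
a_6=1:  p_6=1·881+102=983,  q_6=1·95+11=106
a_7=1:  p_7=1·983+881=1864,  q_7=1·106+95=201
a_8=1:  p_8=1·1864+983=2847,  q_8=1·201+106=307
a_9=3:  p_9=3·2847+1864=10405,  q_9=3·307+201=1122
fundamental: x₁=10405, y₁=1122  (since 108264025 − 86·1258884 = 1)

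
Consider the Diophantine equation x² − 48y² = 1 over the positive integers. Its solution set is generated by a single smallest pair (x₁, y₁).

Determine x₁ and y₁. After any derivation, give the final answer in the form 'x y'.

7 1

d=48: √d = [6; 1,12] (ℓ=2, even), read p_1/q_1
a_0=6:  p_0=6·1+0=6,  q_0=6·0+1=1
a_1=1:  p_1=1·6+1=7,  q_1=1·1+0=1
fundamental: x₁=7, y₁=1  (since 49 − 48·1 = 1)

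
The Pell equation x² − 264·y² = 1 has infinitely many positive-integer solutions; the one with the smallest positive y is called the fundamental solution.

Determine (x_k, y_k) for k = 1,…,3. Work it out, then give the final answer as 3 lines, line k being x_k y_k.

[16; 4,32] for √264; ℓ=2 ⇒ convergent index 1
step 0: (16, 1)  from 16·(1,0) + (0,1)
step 1: (65, 4)  from 4·(16,1) + (1,0)
(x₁, y₁) = (65, 4);  65² − 264·4² = 1 ✓
(x_2, y_2) = (65·65 + 264·4·4, 65·4 + 4·65) = (8449, 520)
(x_3, y_3) = (65·8449 + 264·4·520, 65·520 + 4·8449) = (1098305, 67596)

65 4
8449 520
1098305 67596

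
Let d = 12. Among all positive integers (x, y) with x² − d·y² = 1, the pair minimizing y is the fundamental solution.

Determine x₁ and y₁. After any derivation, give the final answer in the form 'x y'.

√12 = [3; 2,6, …], period ℓ=2 (even) → k=1
step 0: (3, 1)  from 3·(1,0) + (0,1)
step 1: (7, 2)  from 2·(3,1) + (1,0)
fundamental: x₁=7, y₁=2  (since 49 − 12·4 = 1)

7 2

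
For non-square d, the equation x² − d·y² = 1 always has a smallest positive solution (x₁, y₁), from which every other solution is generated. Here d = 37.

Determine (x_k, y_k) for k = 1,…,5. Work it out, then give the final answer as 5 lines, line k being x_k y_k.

73 12
10657 1752
1555849 255780
227143297 37342128
33161365513 5451694908

d=37: √d = [6; 12] (ℓ=1, odd), read p_1/q_1
step 0: (6, 1)  from 6·(1,0) + (0,1)
step 1: (73, 12)  from 12·(6,1) + (1,0)
→ (73, 12).  Check: 73²=5329, 37·12²=5328, difference 1.
n=2: (73,12)∘(73,12) = (73·73+37·12·12, 73·12+12·73) = (10657,1752)
n=3: (10657,1752)∘(73,12) = (73·10657+37·12·1752, 73·1752+12·10657) = (1555849,255780)
n=4: (1555849,255780)∘(73,12) = (73·1555849+37·12·255780, 73·255780+12·1555849) = (227143297,37342128)
n=5: (227143297,37342128)∘(73,12) = (73·227143297+37·12·37342128, 73·37342128+12·227143297) = (33161365513,5451694908)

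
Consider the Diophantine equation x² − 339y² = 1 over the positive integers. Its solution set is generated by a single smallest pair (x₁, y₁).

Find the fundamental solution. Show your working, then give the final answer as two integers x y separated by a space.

[18; 2,2,2,1,17,1,2,2,2,36] for √339; ℓ=10 ⇒ convergent index 9
k=0  a_k=18  p_k/q_k = 18/1
k=1  a_k=2  p_k/q_k = 37/2
…
k=3  a_k=2  p_k/q_k = 221/12
k=4  a_k=1  p_k/q_k = 313/17
k=5  a_k=17  p_k/q_k = 5542/301
k=6  a_k=1  p_k/q_k = 5855/318
k=7  a_k=2  p_k/q_k = 17252/937
k=8  a_k=2  p_k/q_k = 40359/2192
k=9  a_k=2  p_k/q_k = 97970/5321
fundamental: x₁=97970, y₁=5321  (since 9598120900 − 339·28313041 = 1)

97970 5321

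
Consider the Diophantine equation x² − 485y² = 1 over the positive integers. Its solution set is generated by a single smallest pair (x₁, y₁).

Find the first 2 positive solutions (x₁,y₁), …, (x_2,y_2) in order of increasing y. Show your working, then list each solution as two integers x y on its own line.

969 44
1877921 85272

√485 = [22; 44, …], period ℓ=1 (odd) → k=1
step 0: (22, 1)  from 22·(1,0) + (0,1)
step 1: (969, 44)  from 44·(22,1) + (1,0)
→ (969, 44).  Check: 969²=938961, 485·44²=938960, difference 1.
(x_2, y_2) = (969·969 + 485·44·44, 969·44 + 44·969) = (1877921, 85272)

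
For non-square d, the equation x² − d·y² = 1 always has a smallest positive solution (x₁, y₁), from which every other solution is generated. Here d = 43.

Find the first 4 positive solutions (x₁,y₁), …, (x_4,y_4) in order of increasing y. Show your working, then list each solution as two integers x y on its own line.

3482 531
24248647 3697884
168867574226 25752063645
1175993762661217 179337367525896

√43 → a₀=6, period (1,1,3,1,5,1,3,1,1,12); ℓ=10 even so k=9
a_0=6:  p_0=6·1+0=6,  q_0=6·0+1=1
…
a_2=1:  p_2=1·7+6=13,  q_2=1·1+1=2
…
a_5=5:  p_5=5·59+46=341,  q_5=5·9+7=52
…
a_7=3:  p_7=3·400+341=1541,  q_7=3·61+52=235
a_8=1:  p_8=1·1541+400=1941,  q_8=1·235+61=296
a_9=1:  p_9=1·1941+1541=3482,  q_9=1·296+235=531
→ (3482, 531).  Check: 3482²=12124324, 43·531²=12124323, difference 1.
n=2: (3482,531)∘(3482,531) = (3482·3482+43·531·531, 3482·531+531·3482) = (24248647,3697884)
n=3: (24248647,3697884)∘(3482,531) = (3482·24248647+43·531·3697884, 3482·3697884+531·24248647) = (168867574226,25752063645)
n=4: (168867574226,25752063645)∘(3482,531) = (3482·168867574226+43·531·25752063645, 3482·25752063645+531·168867574226) = (1175993762661217,179337367525896)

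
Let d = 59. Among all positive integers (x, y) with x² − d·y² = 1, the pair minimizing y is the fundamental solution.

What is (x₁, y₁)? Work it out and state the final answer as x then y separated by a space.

√59 = [7; 1,2,7,2,1,14, …], period ℓ=6 (even) → k=5
k=0  a_k=7  p_k/q_k = 7/1
…
k=3  a_k=7  p_k/q_k = 169/22
k=4  a_k=2  p_k/q_k = 361/47
k=5  a_k=1  p_k/q_k = 530/69
(x₁, y₁) = (530, 69);  530² − 59·69² = 1 ✓

530 69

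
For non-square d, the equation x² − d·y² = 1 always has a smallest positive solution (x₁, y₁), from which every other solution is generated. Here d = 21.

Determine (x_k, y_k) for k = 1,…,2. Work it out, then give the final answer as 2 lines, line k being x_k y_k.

55 12
6049 1320

√21 = [4; 1,1,2,1,1,8, …], period ℓ=6 (even) → k=5
k=0  a_k=4  p_k/q_k = 4/1
…
k=4  a_k=1  p_k/q_k = 32/7
k=5  a_k=1  p_k/q_k = 55/12
→ (55, 12).  Check: 55²=3025, 21·12²=3024, difference 1.
k=2:  x_2 = 55·55+21·12·12 = 6049,  y_2 = 55·12+12·55 = 1320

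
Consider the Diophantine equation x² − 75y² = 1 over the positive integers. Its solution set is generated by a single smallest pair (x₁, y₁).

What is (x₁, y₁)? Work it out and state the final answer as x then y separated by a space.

[8; 1,1,1,16] for √75; ℓ=4 ⇒ convergent index 3
step 0: (8, 1)  from 8·(1,0) + (0,1)
…
step 2: (17, 2)  from 1·(9,1) + (8,1)
step 3: (26, 3)  from 1·(17,2) + (9,1)
→ (26, 3).  Check: 26²=676, 75·3²=675, difference 1.

26 3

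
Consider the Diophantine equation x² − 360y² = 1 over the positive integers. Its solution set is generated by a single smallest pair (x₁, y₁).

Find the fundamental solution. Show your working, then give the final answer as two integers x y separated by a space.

19 1

√360 → a₀=18, period (1,36); ℓ=2 even so k=1
a_0=18:  p_0=18·1+0=18,  q_0=18·0+1=1
a_1=1:  p_1=1·18+1=19,  q_1=1·1+0=1
→ (19, 1).  Check: 19²=361, 360·1²=360, difference 1.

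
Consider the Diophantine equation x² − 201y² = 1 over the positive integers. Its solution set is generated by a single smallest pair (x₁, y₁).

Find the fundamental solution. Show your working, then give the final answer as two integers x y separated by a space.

515095 36332

√201 = [14; 5,1,1,1,2,…,1,5,28, …], period ℓ=14 (even) → k=13
k=0  a_k=14  p_k/q_k = 14/1
…
k=2  a_k=1  p_k/q_k = 85/6
…
k=6  a_k=1  p_k/q_k = 879/62
k=7  a_k=8  p_k/q_k = 7670/541
…
k=9  a_k=2  p_k/q_k = 24768/1747
…
k=11  a_k=1  p_k/q_k = 58085/4097
k=12  a_k=1  p_k/q_k = 91402/6447
k=13  a_k=5  p_k/q_k = 515095/36332
→ (515095, 36332).  Check: 515095²=265322859025, 201·36332²=265322859024, difference 1.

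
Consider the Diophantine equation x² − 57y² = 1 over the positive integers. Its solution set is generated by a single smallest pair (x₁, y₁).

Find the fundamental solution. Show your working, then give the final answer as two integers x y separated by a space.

151 20

√57 → a₀=7, period (1,1,4,1,1,14); ℓ=6 even so k=5
k=0  a_k=7  p_k/q_k = 7/1
…
k=4  a_k=1  p_k/q_k = 83/11
k=5  a_k=1  p_k/q_k = 151/20
fundamental: x₁=151, y₁=20  (since 22801 − 57·400 = 1)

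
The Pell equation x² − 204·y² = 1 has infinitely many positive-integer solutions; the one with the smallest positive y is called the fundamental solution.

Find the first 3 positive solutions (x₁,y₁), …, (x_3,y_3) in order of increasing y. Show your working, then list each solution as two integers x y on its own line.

√204 = [14; 3,1,1,6,1,1,3,28, …], period ℓ=8 (even) → k=7
step 0: (14, 1)  from 14·(1,0) + (0,1)
step 1: (43, 3)  from 3·(14,1) + (1,0)
step 2: (57, 4)  from 1·(43,3) + (14,1)
step 3: (100, 7)  from 1·(57,4) + (43,3)
step 4: (657, 46)  from 6·(100,7) + (57,4)
step 5: (757, 53)  from 1·(657,46) + (100,7)
step 6: (1414, 99)  from 1·(757,53) + (657,46)
step 7: (4999, 350)  from 3·(1414,99) + (757,53)
fundamental: x₁=4999, y₁=350  (since 24990001 − 204·122500 = 1)
n=2: (4999,350)∘(4999,350) = (4999·4999+204·350·350, 4999·350+350·4999) = (49980001,3499300)
n=3: (49980001,3499300)∘(4999,350) = (4999·49980001+204·350·3499300, 4999·3499300+350·49980001) = (499700044999,34986001050)

4999 350
49980001 3499300
499700044999 34986001050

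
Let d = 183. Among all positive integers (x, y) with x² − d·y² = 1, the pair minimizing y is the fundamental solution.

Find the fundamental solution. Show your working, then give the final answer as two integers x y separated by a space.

487 36

√183 = [13; 1,1,8,1,1,26, …], period ℓ=6 (even) → k=5
a_0=13:  p_0=13·1+0=13,  q_0=13·0+1=1
…
a_2=1:  p_2=1·14+13=27,  q_2=1·1+1=2
…
a_4=1:  p_4=1·230+27=257,  q_4=1·17+2=19
a_5=1:  p_5=1·257+230=487,  q_5=1·19+17=36
(x₁, y₁) = (487, 36);  487² − 183·36² = 1 ✓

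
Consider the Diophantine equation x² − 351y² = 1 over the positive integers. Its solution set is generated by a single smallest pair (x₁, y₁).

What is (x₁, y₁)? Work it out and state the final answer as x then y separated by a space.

62425 3332

√351 = [18; 1,2,1,3,2,2,2,3,1,2,1,36, …], period ℓ=12 (even) → k=11
a_0=18:  p_0=18·1+0=18,  q_0=18·0+1=1
a_1=1:  p_1=1·18+1=19,  q_1=1·1+0=1
a_2=2:  p_2=2·19+18=56,  q_2=2·1+1=3
…
a_6=2:  p_6=2·637+281=1555,  q_6=2·34+15=83
…
a_10=2:  p_10=2·16543+12796=45882,  q_10=2·883+683=2449
a_11=1:  p_11=1·45882+16543=62425,  q_11=1·2449+883=3332
(x₁, y₁) = (62425, 3332);  62425² − 351·3332² = 1 ✓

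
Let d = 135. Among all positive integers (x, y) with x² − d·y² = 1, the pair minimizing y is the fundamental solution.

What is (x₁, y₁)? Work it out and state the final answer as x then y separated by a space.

[11; 1,1,1,1,1,1,1,22] for √135; ℓ=8 ⇒ convergent index 7
k=0  a_k=11  p_k/q_k = 11/1
…
k=4  a_k=1  p_k/q_k = 58/5
k=5  a_k=1  p_k/q_k = 93/8
k=6  a_k=1  p_k/q_k = 151/13
k=7  a_k=1  p_k/q_k = 244/21
fundamental: x₁=244, y₁=21  (since 59536 − 135·441 = 1)

244 21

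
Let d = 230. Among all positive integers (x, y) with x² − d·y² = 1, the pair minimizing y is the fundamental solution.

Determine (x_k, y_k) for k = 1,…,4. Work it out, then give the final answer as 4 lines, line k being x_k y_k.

√230 → a₀=15, period (6,30); ℓ=2 even so k=1
i=0: a=15 ⇒ p=15, q=1
i=1: a=6 ⇒ p=91, q=6
→ (91, 6).  Check: 91²=8281, 230·6²=8280, difference 1.
n=2: (91,6)∘(91,6) = (91·91+230·6·6, 91·6+6·91) = (16561,1092)
n=3: (16561,1092)∘(91,6) = (91·16561+230·6·1092, 91·1092+6·16561) = (3014011,198738)
n=4: (3014011,198738)∘(91,6) = (91·3014011+230·6·198738, 91·198738+6·3014011) = (548533441,36169224)

91 6
16561 1092
3014011 198738
548533441 36169224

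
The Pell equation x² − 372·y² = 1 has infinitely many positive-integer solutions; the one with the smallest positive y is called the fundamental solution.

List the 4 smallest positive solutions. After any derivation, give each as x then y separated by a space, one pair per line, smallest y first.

[19; 3,2,12,2,3,38] for √372; ℓ=6 ⇒ convergent index 5
step 0: (19, 1)  from 19·(1,0) + (0,1)
step 1: (58, 3)  from 3·(19,1) + (1,0)
step 2: (135, 7)  from 2·(58,3) + (19,1)
step 3: (1678, 87)  from 12·(135,7) + (58,3)
step 4: (3491, 181)  from 2·(1678,87) + (135,7)
step 5: (12151, 630)  from 3·(3491,181) + (1678,87)
→ (12151, 630).  Check: 12151²=147646801, 372·630²=147646800, difference 1.
n=2: (12151,630)∘(12151,630) = (12151·12151+372·630·630, 12151·630+630·12151) = (295293601,15310260)
n=3: (295293601,15310260)∘(12151,630) = (12151·295293601+372·630·15310260, 12151·15310260+630·295293601) = (7176225079351,372069937890)
n=4: (7176225079351,372069937890)∘(12151,630) = (12151·7176225079351+372·630·372069937890, 12151·372069937890+630·7176225079351) = (174396621583094401,9042043615292520)

12151 630
295293601 15310260
7176225079351 372069937890
174396621583094401 9042043615292520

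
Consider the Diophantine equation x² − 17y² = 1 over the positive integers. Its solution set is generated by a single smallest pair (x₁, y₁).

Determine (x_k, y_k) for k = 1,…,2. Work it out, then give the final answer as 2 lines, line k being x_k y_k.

33 8
2177 528

d=17: √d = [4; 8] (ℓ=1, odd), read p_1/q_1
step 0: (4, 1)  from 4·(1,0) + (0,1)
step 1: (33, 8)  from 8·(4,1) + (1,0)
(x₁, y₁) = (33, 8);  33² − 17·8² = 1 ✓
(33+8√17)^2 = 2177 + 528√17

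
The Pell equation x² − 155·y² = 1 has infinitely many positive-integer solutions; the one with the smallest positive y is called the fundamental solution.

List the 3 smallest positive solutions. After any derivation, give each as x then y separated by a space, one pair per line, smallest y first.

249 20
124001 9960
61752249 4960060

d=155: √d = [12; 2,4,2,24] (ℓ=4, even), read p_3/q_3
step 0: (12, 1)  from 12·(1,0) + (0,1)
…
step 2: (112, 9)  from 4·(25,2) + (12,1)
step 3: (249, 20)  from 2·(112,9) + (25,2)
fundamental: x₁=249, y₁=20  (since 62001 − 155·400 = 1)
(249+20√155)^2 = 124001 + 9960√155
(249+20√155)^3 = 61752249 + 4960060√155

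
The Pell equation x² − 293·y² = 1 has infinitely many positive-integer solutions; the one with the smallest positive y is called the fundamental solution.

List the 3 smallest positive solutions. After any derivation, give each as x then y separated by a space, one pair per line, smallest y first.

12320649 719780
303596783562401 17736313474440
7481018815602612315849 437045785745090703340

√293 = [17; 8,1,1,8,34, …], period ℓ=5 (odd) → k=9
i=0: a=17 ⇒ p=17, q=1
…
i=3: a=1 ⇒ p=291, q=17
i=4: a=8 ⇒ p=2482, q=145
…
i=6: a=8 ⇒ p=679914, q=39721
…
i=8: a=1 ⇒ p=1444507, q=84389
i=9: a=8 ⇒ p=12320649, q=719780
→ (12320649, 719780).  Check: 12320649²=151798391781201, 293·719780²=151798391781200, difference 1.
k=2:  x_2 = 12320649·12320649+293·719780·719780 = 303596783562401,  y_2 = 12320649·719780+719780·12320649 = 17736313474440
k=3:  x_3 = 12320649·303596783562401+293·719780·17736313474440 = 7481018815602612315849,  y_3 = 12320649·17736313474440+719780·303596783562401 = 437045785745090703340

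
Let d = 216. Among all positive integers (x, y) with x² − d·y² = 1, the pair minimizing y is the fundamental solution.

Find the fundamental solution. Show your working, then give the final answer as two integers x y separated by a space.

485 33

√216 = [14; 1,2,3,2,1,28, …], period ℓ=6 (even) → k=5
i=0: a=14 ⇒ p=14, q=1
…
i=2: a=2 ⇒ p=44, q=3
…
i=4: a=2 ⇒ p=338, q=23
i=5: a=1 ⇒ p=485, q=33
fundamental: x₁=485, y₁=33  (since 235225 − 216·1089 = 1)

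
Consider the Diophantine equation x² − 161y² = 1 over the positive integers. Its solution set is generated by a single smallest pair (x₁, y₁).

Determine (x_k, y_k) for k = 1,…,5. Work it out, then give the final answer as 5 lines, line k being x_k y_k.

[12; 1,2,4,1,2,1,4,2,1,24] for √161; ℓ=10 ⇒ convergent index 9
a_0=12:  p_0=12·1+0=12,  q_0=12·0+1=1
a_1=1:  p_1=1·12+1=13,  q_1=1·1+0=1
…
a_4=1:  p_4=1·165+38=203,  q_4=1·13+3=16
…
a_6=1:  p_6=1·571+203=774,  q_6=1·45+16=61
a_7=4:  p_7=4·774+571=3667,  q_7=4·61+45=289
a_8=2:  p_8=2·3667+774=8108,  q_8=2·289+61=639
a_9=1:  p_9=1·8108+3667=11775,  q_9=1·639+289=928
fundamental: x₁=11775, y₁=928  (since 138650625 − 161·861184 = 1)
(11775+928√161)^2 = 277301249 + 21854400√161
(11775+928√161)^3 = 6530444402175 + 514671119072√161
(11775+928√161)^4 = 153791965393920001 + 12120504832291200√161
(11775+928√161)^5 = 3621800778496371621375 + 285437888285786640928√161

11775 928
277301249 21854400
6530444402175 514671119072
153791965393920001 12120504832291200
3621800778496371621375 285437888285786640928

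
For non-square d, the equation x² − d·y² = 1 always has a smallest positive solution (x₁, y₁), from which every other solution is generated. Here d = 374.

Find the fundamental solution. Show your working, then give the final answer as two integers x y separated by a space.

3365 174

[19; 2,1,18,1,2,38] for √374; ℓ=6 ⇒ convergent index 5
k=0  a_k=19  p_k/q_k = 19/1
…
k=2  a_k=1  p_k/q_k = 58/3
…
k=4  a_k=1  p_k/q_k = 1141/59
k=5  a_k=2  p_k/q_k = 3365/174
(x₁, y₁) = (3365, 174);  3365² − 374·174² = 1 ✓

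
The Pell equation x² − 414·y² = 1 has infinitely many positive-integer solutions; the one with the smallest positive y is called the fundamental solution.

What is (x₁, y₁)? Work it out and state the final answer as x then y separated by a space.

d=414: √d = [20; 2,1,7,2,7,1,2,40] (ℓ=8, even), read p_7/q_7
step 0: (20, 1)  from 20·(1,0) + (0,1)
…
step 3: (468, 23)  from 7·(61,3) + (41,2)
step 4: (997, 49)  from 2·(468,23) + (61,3)
step 5: (7447, 366)  from 7·(997,49) + (468,23)
step 6: (8444, 415)  from 1·(7447,366) + (997,49)
step 7: (24335, 1196)  from 2·(8444,415) + (7447,366)
fundamental: x₁=24335, y₁=1196  (since 592192225 − 414·1430416 = 1)

24335 1196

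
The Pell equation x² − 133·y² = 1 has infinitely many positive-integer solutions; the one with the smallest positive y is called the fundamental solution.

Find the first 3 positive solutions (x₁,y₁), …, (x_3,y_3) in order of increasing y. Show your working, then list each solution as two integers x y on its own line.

√133 = [11; 1,1,7,5,1,…,1,1,22, …], period ℓ=16 (even) → k=15
a_0=11:  p_0=11·1+0=11,  q_0=11·0+1=1
a_1=1:  p_1=1·11+1=12,  q_1=1·1+0=1
a_2=1:  p_2=1·12+11=23,  q_2=1·1+1=2
…
a_7=1:  p_7=1·1949+1061=3010,  q_7=1·169+92=261
…
a_9=1:  p_9=1·7969+3010=10979,  q_9=1·691+261=952
…
a_12=5:  p_12=5·29927+18948=168583,  q_12=5·2595+1643=14618
a_13=7:  p_13=7·168583+29927=1210008,  q_13=7·14618+2595=104921
a_14=1:  p_14=1·1210008+168583=1378591,  q_14=1·104921+14618=119539
a_15=1:  p_15=1·1378591+1210008=2588599,  q_15=1·119539+104921=224460
fundamental: x₁=2588599, y₁=224460  (since 6700844782801 − 133·50382291600 = 1)
(2588599+224460√133)^2 = 13401689565601 + 1162073863080√133
(2588599+224460√133)^3 = 69383200415647777399 + 6016286479789825380√133

2588599 224460
13401689565601 1162073863080
69383200415647777399 6016286479789825380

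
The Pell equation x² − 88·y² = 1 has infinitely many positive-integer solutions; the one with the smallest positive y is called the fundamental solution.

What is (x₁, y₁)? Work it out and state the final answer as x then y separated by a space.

d=88: √d = [9; 2,1,1,1,2,18] (ℓ=6, even), read p_5/q_5
step 0: (9, 1)  from 9·(1,0) + (0,1)
step 1: (19, 2)  from 2·(9,1) + (1,0)
step 2: (28, 3)  from 1·(19,2) + (9,1)
step 3: (47, 5)  from 1·(28,3) + (19,2)
step 4: (75, 8)  from 1·(47,5) + (28,3)
step 5: (197, 21)  from 2·(75,8) + (47,5)
(x₁, y₁) = (197, 21);  197² − 88·21² = 1 ✓

197 21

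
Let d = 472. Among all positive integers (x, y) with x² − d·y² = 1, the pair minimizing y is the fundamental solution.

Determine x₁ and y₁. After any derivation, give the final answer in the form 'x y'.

[21; 1,2,1,1,1,…,2,1,42] for √472; ℓ=14 ⇒ convergent index 13
step 0: (21, 1)  from 21·(1,0) + (0,1)
…
step 2: (65, 3)  from 2·(22,1) + (21,1)
step 3: (87, 4)  from 1·(65,3) + (22,1)
…
step 10: (54227, 2496)  from 1·(30003,1381) + (24224,1115)
step 11: (84230, 3877)  from 1·(54227,2496) + (30003,1381)
step 12: (222687, 10250)  from 2·(84230,3877) + (54227,2496)
step 13: (306917, 14127)  from 1·(222687,10250) + (84230,3877)
fundamental: x₁=306917, y₁=14127  (since 94198044889 − 472·199572129 = 1)

306917 14127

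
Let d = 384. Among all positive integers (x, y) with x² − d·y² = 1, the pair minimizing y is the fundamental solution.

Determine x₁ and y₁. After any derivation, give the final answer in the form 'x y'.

√384 = [19; 1,1,2,9,2,1,1,38, …], period ℓ=8 (even) → k=7
step 0: (19, 1)  from 19·(1,0) + (0,1)
step 1: (20, 1)  from 1·(19,1) + (1,0)
step 2: (39, 2)  from 1·(20,1) + (19,1)
step 3: (98, 5)  from 2·(39,2) + (20,1)
step 4: (921, 47)  from 9·(98,5) + (39,2)
step 5: (1940, 99)  from 2·(921,47) + (98,5)
step 6: (2861, 146)  from 1·(1940,99) + (921,47)
step 7: (4801, 245)  from 1·(2861,146) + (1940,99)
→ (4801, 245).  Check: 4801²=23049601, 384·245²=23049600, difference 1.

4801 245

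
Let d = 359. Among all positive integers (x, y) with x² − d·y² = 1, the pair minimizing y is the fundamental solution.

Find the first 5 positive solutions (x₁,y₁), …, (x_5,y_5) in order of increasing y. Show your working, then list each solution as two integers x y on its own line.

360 19
259199 13680
186622920 9849581
134368243201 7091684640
96744948481800 5106003091219

[18; 1,17,1,36] for √359; ℓ=4 ⇒ convergent index 3
step 0: (18, 1)  from 18·(1,0) + (0,1)
…
step 2: (341, 18)  from 17·(19,1) + (18,1)
step 3: (360, 19)  from 1·(341,18) + (19,1)
fundamental: x₁=360, y₁=19  (since 129600 − 359·361 = 1)
(x_2, y_2) = (360·360 + 359·19·19, 360·19 + 19·360) = (259199, 13680)
(x_3, y_3) = (360·259199 + 359·19·13680, 360·13680 + 19·259199) = (186622920, 9849581)
(x_4, y_4) = (360·186622920 + 359·19·9849581, 360·9849581 + 19·186622920) = (134368243201, 7091684640)
(x_5, y_5) = (360·134368243201 + 359·19·7091684640, 360·7091684640 + 19·134368243201) = (96744948481800, 5106003091219)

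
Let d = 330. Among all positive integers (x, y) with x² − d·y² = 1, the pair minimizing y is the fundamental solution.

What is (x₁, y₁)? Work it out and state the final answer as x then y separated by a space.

[18; 6,36] for √330; ℓ=2 ⇒ convergent index 1
i=0: a=18 ⇒ p=18, q=1
i=1: a=6 ⇒ p=109, q=6
(x₁, y₁) = (109, 6);  109² − 330·6² = 1 ✓

109 6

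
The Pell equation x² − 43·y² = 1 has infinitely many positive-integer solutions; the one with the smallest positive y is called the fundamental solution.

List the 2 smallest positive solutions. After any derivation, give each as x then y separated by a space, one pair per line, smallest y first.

3482 531
24248647 3697884

√43 → a₀=6, period (1,1,3,1,5,1,3,1,1,12); ℓ=10 even so k=9
step 0: (6, 1)  from 6·(1,0) + (0,1)
step 1: (7, 1)  from 1·(6,1) + (1,0)
step 2: (13, 2)  from 1·(7,1) + (6,1)
step 3: (46, 7)  from 3·(13,2) + (7,1)
…
step 5: (341, 52)  from 5·(59,9) + (46,7)
…
step 8: (1941, 296)  from 1·(1541,235) + (400,61)
step 9: (3482, 531)  from 1·(1941,296) + (1541,235)
→ (3482, 531).  Check: 3482²=12124324, 43·531²=12124323, difference 1.
(x_2, y_2) = (3482·3482 + 43·531·531, 3482·531 + 531·3482) = (24248647, 3697884)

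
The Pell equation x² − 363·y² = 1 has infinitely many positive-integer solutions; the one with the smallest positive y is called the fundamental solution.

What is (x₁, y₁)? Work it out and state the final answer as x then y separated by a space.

d=363: √d = [19; 19,38] (ℓ=2, even), read p_1/q_1
i=0: a=19 ⇒ p=19, q=1
i=1: a=19 ⇒ p=362, q=19
fundamental: x₁=362, y₁=19  (since 131044 − 363·361 = 1)

362 19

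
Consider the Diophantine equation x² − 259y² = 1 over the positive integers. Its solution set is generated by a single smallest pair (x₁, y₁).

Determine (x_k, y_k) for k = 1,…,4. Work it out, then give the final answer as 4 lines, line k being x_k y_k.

[16; 10,1,2,3,4,3,2,1,10,32] for √259; ℓ=10 ⇒ convergent index 9
a_0=16:  p_0=16·1+0=16,  q_0=16·0+1=1
a_1=10:  p_1=10·16+1=161,  q_1=10·1+0=10
a_2=1:  p_2=1·161+16=177,  q_2=1·10+1=11
a_3=2:  p_3=2·177+161=515,  q_3=2·11+10=32
a_4=3:  p_4=3·515+177=1722,  q_4=3·32+11=107
a_5=4:  p_5=4·1722+515=7403,  q_5=4·107+32=460
…
a_7=2:  p_7=2·23931+7403=55265,  q_7=2·1487+460=3434
a_8=1:  p_8=1·55265+23931=79196,  q_8=1·3434+1487=4921
a_9=10:  p_9=10·79196+55265=847225,  q_9=10·4921+3434=52644
(x₁, y₁) = (847225, 52644);  847225² − 259·52644² = 1 ✓
(847225+52644√259)^2 = 1435580401249 + 89202625800√259
(847225+52644√259)^3 = 2432519210895520825 + 151149389286757356√259
(847225+52644√259)^4 = 4121782176900479681520001 + 256115082676856799248400√259

847225 52644
1435580401249 89202625800
2432519210895520825 151149389286757356
4121782176900479681520001 256115082676856799248400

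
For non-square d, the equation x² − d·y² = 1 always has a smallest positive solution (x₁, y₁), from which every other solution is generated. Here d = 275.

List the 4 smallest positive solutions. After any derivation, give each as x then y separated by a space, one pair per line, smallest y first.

199 12
79201 4776
31521799 1900836
12545596801 756527952

d=275: √d = [16; 1,1,2,1,1,32] (ℓ=6, even), read p_5/q_5
a_0=16:  p_0=16·1+0=16,  q_0=16·0+1=1
a_1=1:  p_1=1·16+1=17,  q_1=1·1+0=1
…
a_3=2:  p_3=2·33+17=83,  q_3=2·2+1=5
a_4=1:  p_4=1·83+33=116,  q_4=1·5+2=7
a_5=1:  p_5=1·116+83=199,  q_5=1·7+5=12
(x₁, y₁) = (199, 12);  199² − 275·12² = 1 ✓
k=2:  x_2 = 199·199+275·12·12 = 79201,  y_2 = 199·12+12·199 = 4776
k=3:  x_3 = 199·79201+275·12·4776 = 31521799,  y_3 = 199·4776+12·79201 = 1900836
k=4:  x_4 = 199·31521799+275·12·1900836 = 12545596801,  y_4 = 199·1900836+12·31521799 = 756527952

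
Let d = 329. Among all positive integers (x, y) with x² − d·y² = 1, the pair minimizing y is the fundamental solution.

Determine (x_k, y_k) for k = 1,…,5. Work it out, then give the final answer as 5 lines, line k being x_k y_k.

√329 = [18; 7,4,2,1,1,4,1,1,2,4,7,36, …], period ℓ=12 (even) → k=11
k=0  a_k=18  p_k/q_k = 18/1
…
k=4  a_k=1  p_k/q_k = 1705/94
…
k=10  a_k=4  p_k/q_k = 328794/18127
k=11  a_k=7  p_k/q_k = 2376415/131016
fundamental: x₁=2376415, y₁=131016  (since 5647348252225 − 329·17165192256 = 1)
k=2:  x_2 = 2376415·2376415+329·131016·131016 = 11294696504449,  y_2 = 2376415·131016+131016·2376415 = 622696775280
k=3:  x_3 = 2376415·11294696504449+329·131016·622696775280 = 53681772387237964255,  y_3 = 2376415·622696775280+131016·11294696504449 = 2959571914453911384
k=4:  x_4 = 2376415·53681772387237964255+329·131016·2959571914453911384 = 255140338255224918953587201,  y_4 = 2376415·2959571914453911384+131016·53681772387237964255 = 14066342182173360946441440
k=5:  x_5 = 2376415·255140338255224918953587201+329·131016·14066342182173360946441440 = 1212638653869526969777790618564575,  y_5 = 2376415·14066342182173360946441440+131016·255140338255224918953587201 = 66854933113696055535160815363816

2376415 131016
11294696504449 622696775280
53681772387237964255 2959571914453911384
255140338255224918953587201 14066342182173360946441440
1212638653869526969777790618564575 66854933113696055535160815363816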